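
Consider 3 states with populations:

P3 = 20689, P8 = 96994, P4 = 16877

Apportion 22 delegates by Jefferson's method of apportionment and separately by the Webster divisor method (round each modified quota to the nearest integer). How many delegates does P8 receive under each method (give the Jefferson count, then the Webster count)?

17 and 16

Jefferson: P3 3, P8 17, P4 2.
Webster: P3 3, P8 16, P4 3.
P8 gets 17 under Jefferson and 16 under Webster.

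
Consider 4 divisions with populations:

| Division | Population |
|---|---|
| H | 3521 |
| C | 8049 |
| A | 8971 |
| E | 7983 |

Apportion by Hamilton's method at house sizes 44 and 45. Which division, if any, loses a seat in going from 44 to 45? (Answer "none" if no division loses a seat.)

At 44 seats: H 6, C 12, A 14, E 12.
At 45 seats: H 5, C 13, A 14, E 13.
H drops from 6 to 5.

H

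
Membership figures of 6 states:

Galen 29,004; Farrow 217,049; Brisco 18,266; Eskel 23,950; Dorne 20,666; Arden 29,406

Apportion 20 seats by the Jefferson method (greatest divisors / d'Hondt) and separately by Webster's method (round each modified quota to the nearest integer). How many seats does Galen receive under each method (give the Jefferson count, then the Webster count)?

1 and 2

Jefferson: Galen 1, Farrow 14, Brisco 1, Eskel 1, Dorne 1, Arden 2.
Webster: Galen 2, Farrow 13, Brisco 1, Eskel 1, Dorne 1, Arden 2.
Galen gets 1 under Jefferson and 2 under Webster.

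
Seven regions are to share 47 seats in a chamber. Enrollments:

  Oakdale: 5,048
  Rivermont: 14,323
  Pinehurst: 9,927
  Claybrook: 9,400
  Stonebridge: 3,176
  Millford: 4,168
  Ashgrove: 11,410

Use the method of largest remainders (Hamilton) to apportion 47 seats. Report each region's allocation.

Total 57452; standard divisor 57452/47 ≈ 1222.383.
Standard quotas: Oakdale 4.1296, Rivermont 11.7173, Pinehurst 8.1210, Claybrook 7.6899, Stonebridge 2.5982, Millford 3.4097, Ashgrove 9.3342.
Lower quotas: Oakdale 4, Rivermont 11, Pinehurst 8, Claybrook 7, Stonebridge 2, Millford 3, Ashgrove 9 (sum 44, leaving 3 seats).
Remainders in descending order: Rivermont 0.7173, Claybrook 0.6899, Stonebridge 0.5982, Millford 0.4097, Ashgrove 0.3342, Oakdale 0.1296, Pinehurst 0.1210.
The surplus seats go to Rivermont, Claybrook, Stonebridge.

Oakdale 4, Rivermont 12, Pinehurst 8, Claybrook 8, Stonebridge 3, Millford 3, Ashgrove 9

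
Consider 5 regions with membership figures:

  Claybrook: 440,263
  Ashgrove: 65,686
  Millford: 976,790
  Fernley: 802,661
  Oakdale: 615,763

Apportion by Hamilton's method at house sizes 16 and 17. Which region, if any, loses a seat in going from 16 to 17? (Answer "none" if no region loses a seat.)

At 16 seats: Claybrook 3, Ashgrove 0, Millford 5, Fernley 5, Oakdale 3.
At 17 seats: Claybrook 2, Ashgrove 0, Millford 6, Fernley 5, Oakdale 4.
Claybrook drops from 3 to 2.

Claybrook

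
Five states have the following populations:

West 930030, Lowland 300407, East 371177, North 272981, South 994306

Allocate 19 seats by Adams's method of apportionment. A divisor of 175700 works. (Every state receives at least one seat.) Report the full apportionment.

West 6, Lowland 2, East 3, North 2, South 6

With modified divisor 175700: modified quotas West 5.293, Lowland 1.710, East 2.113, North 1.554, South 5.659.
Rounding up: West 6, Lowland 2, East 3, North 2, South 6 (total 19).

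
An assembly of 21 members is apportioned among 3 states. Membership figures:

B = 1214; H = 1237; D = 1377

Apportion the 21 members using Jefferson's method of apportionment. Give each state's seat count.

Standard divisor 3828/21 ≈ 182.286; standard quotas: B 6.660, H 6.786, D 7.554.
Rounding down gives 6, 6, 7 = 19 seats, so the divisor must be adjusted.
With modified divisor 172.8: modified quotas B 7.025, H 7.159, D 7.969.
Rounding down: B 7, H 7, D 7 (total 21).

B 7, H 7, D 7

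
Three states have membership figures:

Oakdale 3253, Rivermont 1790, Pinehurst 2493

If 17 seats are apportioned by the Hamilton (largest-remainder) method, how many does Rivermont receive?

4

Standard divisor: 7536 ÷ 17 ≈ 443.294.
Standard quotas: Oakdale 7.338, Rivermont 4.038, Pinehurst 5.624.
Lower quotas: Oakdale 7, Rivermont 4, Pinehurst 5 (sum 16, leaving 1 seat).
Remainders in descending order: Pinehurst 0.624, Oakdale 0.338, Rivermont 0.038.
The surplus seat goes to Pinehurst.
Rivermont receives 4.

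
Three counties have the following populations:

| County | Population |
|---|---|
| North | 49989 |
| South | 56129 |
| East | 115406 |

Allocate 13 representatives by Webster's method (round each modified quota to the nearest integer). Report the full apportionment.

North 3; South 3; East 7

Standard divisor 221524/13 ≈ 17040.308; standard quotas: North 2.934, South 3.294, East 6.773.
Rounding to the nearest integer gives North 3, South 3, East 7 — total 13, matching the house size, so no adjustment is needed.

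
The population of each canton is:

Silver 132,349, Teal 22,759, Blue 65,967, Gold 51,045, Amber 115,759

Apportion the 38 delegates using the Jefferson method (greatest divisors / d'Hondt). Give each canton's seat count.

Silver 13; Teal 2; Blue 6; Gold 5; Amber 12

Standard divisor 387879/38 ≈ 10207.342; standard quotas: Silver 12.966, Teal 2.230, Blue 6.463, Gold 5.001, Amber 11.341.
Rounding down gives 12, 2, 6, 5, 11 = 36 seats, so the divisor must be adjusted.
With modified divisor 9600: modified quotas Silver 13.786, Teal 2.371, Blue 6.872, Gold 5.317, Amber 12.058.
Rounding down: Silver 13, Teal 2, Blue 6, Gold 5, Amber 12 (total 38).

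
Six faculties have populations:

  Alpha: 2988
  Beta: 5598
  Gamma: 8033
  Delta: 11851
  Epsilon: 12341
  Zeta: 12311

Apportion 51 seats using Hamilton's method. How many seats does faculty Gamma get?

Standard divisor: 53122 ÷ 51 ≈ 1041.608.
Standard quotas: Alpha 2.8686, Beta 5.3744, Gamma 7.7121, Delta 11.3776, Epsilon 11.8480, Zeta 11.8192.
Lower quotas: Alpha 2, Beta 5, Gamma 7, Delta 11, Epsilon 11, Zeta 11 (sum 47, leaving 4 seats).
Remainders in descending order: Alpha 0.8686, Epsilon 0.8480, Zeta 0.8192, Gamma 0.7121, Delta 0.3776, Beta 0.3744.
Largest remainders: Alpha, Epsilon, Zeta, Gamma receive the extra seats.
Gamma receives 8.

8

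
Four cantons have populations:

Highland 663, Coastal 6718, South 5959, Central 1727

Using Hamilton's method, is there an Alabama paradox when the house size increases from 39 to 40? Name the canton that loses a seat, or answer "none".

Central

At 39 seats: Highland 2, Coastal 17, South 15, Central 5.
At 40 seats: Highland 2, Coastal 18, South 16, Central 4.
Central drops from 5 to 4.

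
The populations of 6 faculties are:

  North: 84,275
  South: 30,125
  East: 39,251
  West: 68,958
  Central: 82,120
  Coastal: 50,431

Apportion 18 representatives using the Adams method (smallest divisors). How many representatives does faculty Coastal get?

3

Standard divisor 355160/18 ≈ 19731.111; standard quotas: North 4.271, South 1.527, East 1.989, West 3.495, Central 4.162, Coastal 2.556.
Rounding up gives 5, 2, 2, 4, 5, 3 = 21 seats, so the divisor must be adjusted.
With modified divisor 24100: modified quotas North 3.497, South 1.250, East 1.629, West 2.861, Central 3.407, Coastal 2.093.
Rounding up: North 4, South 2, East 2, West 3, Central 4, Coastal 3 (total 18).
Coastal receives 3.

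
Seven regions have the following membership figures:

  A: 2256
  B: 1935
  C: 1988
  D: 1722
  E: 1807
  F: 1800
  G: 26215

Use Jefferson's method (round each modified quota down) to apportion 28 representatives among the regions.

Standard divisor 37723/28 ≈ 1347.25; standard quotas: A 1.675, B 1.436, C 1.476, D 1.278, E 1.341, F 1.336, G 19.458.
Rounding down gives 1, 1, 1, 1, 1, 1, 19 = 25 seats, so the divisor must be adjusted.
With modified divisor 1170: modified quotas A 1.928, B 1.654, C 1.699, D 1.472, E 1.544, F 1.538, G 22.406.
Rounding down: A 1, B 1, C 1, D 1, E 1, F 1, G 22 (total 28).

A 1, B 1, C 1, D 1, E 1, F 1, G 22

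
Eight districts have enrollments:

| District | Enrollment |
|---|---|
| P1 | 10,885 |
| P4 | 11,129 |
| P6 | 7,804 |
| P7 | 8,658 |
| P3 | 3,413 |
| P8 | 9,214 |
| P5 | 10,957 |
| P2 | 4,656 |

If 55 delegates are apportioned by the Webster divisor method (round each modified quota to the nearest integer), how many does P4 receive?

9

Standard divisor 66716/55 ≈ 1213.018; standard quotas: P1 8.973, P4 9.175, P6 6.434, P7 7.138, P3 2.814, P8 7.596, P5 9.033, P2 3.838.
Rounding to the nearest integer gives P1 9, P4 9, P6 6, P7 7, P3 3, P8 8, P5 9, P2 4 — total 55, matching the house size, so no adjustment is needed.
P4 receives 9.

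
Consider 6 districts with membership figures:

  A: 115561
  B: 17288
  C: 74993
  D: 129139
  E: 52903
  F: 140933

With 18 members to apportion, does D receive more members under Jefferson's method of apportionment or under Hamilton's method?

Jefferson

Jefferson: A 4, B 0, C 2, D 5, E 2, F 5.
Hamilton: A 4, B 1, C 2, D 4, E 2, F 5.
D gets 5 under Jefferson and 4 under Hamilton.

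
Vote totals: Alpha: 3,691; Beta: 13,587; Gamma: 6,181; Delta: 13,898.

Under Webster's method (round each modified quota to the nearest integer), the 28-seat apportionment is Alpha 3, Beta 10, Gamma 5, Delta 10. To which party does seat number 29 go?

Priority for the next seat is population ÷ (current seats + 0.5).
Priorities: Alpha 1054.571, Beta 1294.000, Gamma 1123.818, Delta 1323.619.
Highest priority: Delta.

Delta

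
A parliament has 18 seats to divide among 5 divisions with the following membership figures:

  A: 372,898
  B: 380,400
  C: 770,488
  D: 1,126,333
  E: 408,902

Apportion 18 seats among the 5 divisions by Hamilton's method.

The standard divisor is 3059021/18 ≈ 169945.611.
Standard quotas: A 2.1942, B 2.2384, C 4.5337, D 6.6276, E 2.4061.
Lower quotas: A 2, B 2, C 4, D 6, E 2 (sum 16, leaving 2 seats).
Remainders in descending order: D 0.6276, C 0.5337, E 0.4061, B 0.2384, A 0.1942.
Largest remainders: D, C receive the extra seats.

A=2; B=2; C=5; D=7; E=2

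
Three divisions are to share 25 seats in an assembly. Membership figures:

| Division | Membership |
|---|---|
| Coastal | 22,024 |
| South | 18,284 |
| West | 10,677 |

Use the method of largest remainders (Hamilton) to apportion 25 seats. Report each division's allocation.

Coastal 11, South 9, West 5

The standard divisor is 50985/25 ≈ 2039.4.
Standard quotas: Coastal 10.7993, South 8.9654, West 5.2354.
Lower quotas: Coastal 10, South 8, West 5 (sum 23, leaving 2 seats).
Remainders in descending order: South 0.9654, Coastal 0.7993, West 0.2354.
The surplus seats go to South, Coastal.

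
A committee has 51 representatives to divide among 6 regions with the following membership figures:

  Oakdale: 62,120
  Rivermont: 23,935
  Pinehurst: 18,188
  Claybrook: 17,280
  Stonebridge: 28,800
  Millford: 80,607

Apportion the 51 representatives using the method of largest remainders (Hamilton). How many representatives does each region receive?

The standard divisor is 230930/51 ≈ 4528.039.
Standard quotas: Oakdale 13.7190, Rivermont 5.2860, Pinehurst 4.0167, Claybrook 3.8162, Stonebridge 6.3604, Millford 17.8017.
Lower quotas: Oakdale 13, Rivermont 5, Pinehurst 4, Claybrook 3, Stonebridge 6, Millford 17 (sum 48, leaving 3 seats).
Remainders in descending order: Claybrook 0.8162, Millford 0.8017, Oakdale 0.7190, Stonebridge 0.3604, Rivermont 0.2860, Pinehurst 0.0167.
Largest remainders: Claybrook, Millford, Oakdale receive the extra seats.

Oakdale 14; Rivermont 5; Pinehurst 4; Claybrook 4; Stonebridge 6; Millford 18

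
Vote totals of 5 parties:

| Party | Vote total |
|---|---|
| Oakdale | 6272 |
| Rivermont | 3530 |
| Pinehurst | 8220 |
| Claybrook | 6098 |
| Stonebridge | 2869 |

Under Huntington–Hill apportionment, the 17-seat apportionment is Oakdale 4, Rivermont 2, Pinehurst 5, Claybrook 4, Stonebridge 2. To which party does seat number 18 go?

Priority for the next seat is population ÷ (√(s·(s+1))).
Priorities: Oakdale 1402.462, Rivermont 1441.116, Pinehurst 1500.760, Claybrook 1363.554, Stonebridge 1171.264.
Highest priority: Pinehurst.

Pinehurst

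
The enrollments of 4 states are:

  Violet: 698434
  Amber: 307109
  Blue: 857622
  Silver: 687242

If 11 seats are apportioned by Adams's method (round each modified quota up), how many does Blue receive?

3

Standard divisor 2550407/11 ≈ 231855.182; standard quotas: Violet 3.012, Amber 1.325, Blue 3.699, Silver 2.964.
Rounding up gives 4, 2, 4, 3 = 13 seats, so the divisor must be adjusted.
With modified divisor 296500: modified quotas Violet 2.356, Amber 1.036, Blue 2.892, Silver 2.318.
Rounding up: Violet 3, Amber 2, Blue 3, Silver 3 (total 11).
Blue receives 3.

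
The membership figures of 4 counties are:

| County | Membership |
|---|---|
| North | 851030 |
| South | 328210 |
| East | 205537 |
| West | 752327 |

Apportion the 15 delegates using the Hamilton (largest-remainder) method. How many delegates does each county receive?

North=6; South=2; East=2; West=5

Standard divisor: 2137104 ÷ 15 ≈ 142473.6.
Standard quotas: North 5.9732, South 2.3037, East 1.4426, West 5.2805.
Lower quotas: North 5, South 2, East 1, West 5 (sum 13, leaving 2 seats).
Remainders in descending order: North 0.9732, East 0.4426, South 0.3037, West 0.2805.
The surplus seats go to North, East.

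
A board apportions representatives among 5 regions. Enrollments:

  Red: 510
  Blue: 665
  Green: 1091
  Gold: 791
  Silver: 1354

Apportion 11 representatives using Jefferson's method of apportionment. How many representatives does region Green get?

Standard divisor 4411/11 ≈ 401; standard quotas: Red 1.272, Blue 1.658, Green 2.721, Gold 1.973, Silver 3.377.
Rounding down gives 1, 1, 2, 1, 3 = 8 seats, so the divisor must be adjusted.
With modified divisor 336: modified quotas Red 1.518, Blue 1.979, Green 3.247, Gold 2.354, Silver 4.030.
Rounding down: Red 1, Blue 1, Green 3, Gold 2, Silver 4 (total 11).
Green receives 3.

3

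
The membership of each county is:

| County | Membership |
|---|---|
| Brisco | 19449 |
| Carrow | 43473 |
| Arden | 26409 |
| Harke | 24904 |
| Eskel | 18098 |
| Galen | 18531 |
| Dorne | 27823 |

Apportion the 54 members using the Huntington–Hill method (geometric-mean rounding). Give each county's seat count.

Brisco 6; Carrow 13; Arden 8; Harke 8; Eskel 5; Galen 6; Dorne 8

With divisor 3316: modified quotas Brisco 5.865, Carrow 13.110, Arden 7.964, Harke 7.510, Eskel 5.458, Galen 5.588, Dorne 8.391.
Geometric-mean thresholds: Brisco √(5·6)=5.477, Carrow √(13·14)=13.491, Arden √(7·8)=7.483, Harke √(7·8)=7.483, Eskel √(5·6)=5.477, Galen √(5·6)=5.477, Dorne √(8·9)=8.485.
Each quota rounded against its threshold gives Brisco 6, Carrow 13, Arden 8, Harke 8, Eskel 5, Galen 6, Dorne 8 (total 54).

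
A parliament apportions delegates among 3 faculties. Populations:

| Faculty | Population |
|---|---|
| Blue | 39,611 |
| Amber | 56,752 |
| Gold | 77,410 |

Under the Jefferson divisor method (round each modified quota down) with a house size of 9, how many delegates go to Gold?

4

Standard divisor 173773/9 ≈ 19308.111; standard quotas: Blue 2.052, Amber 2.939, Gold 4.009.
Rounding down gives 2, 2, 4 = 8 seats, so the divisor must be adjusted.
With modified divisor 17200: modified quotas Blue 2.303, Amber 3.300, Gold 4.501.
Rounding down: Blue 2, Amber 3, Gold 4 (total 9).
Gold receives 4.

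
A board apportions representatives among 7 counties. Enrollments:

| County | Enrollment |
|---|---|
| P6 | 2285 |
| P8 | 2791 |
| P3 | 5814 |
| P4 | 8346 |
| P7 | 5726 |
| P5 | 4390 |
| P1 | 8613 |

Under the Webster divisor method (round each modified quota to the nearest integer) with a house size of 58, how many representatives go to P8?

4

Standard divisor 37965/58 ≈ 654.569; standard quotas: P6 3.491, P8 4.264, P3 8.882, P4 12.750, P7 8.748, P5 6.707, P1 13.158.
Rounding to the nearest integer gives P6 3, P8 4, P3 9, P4 13, P7 9, P5 7, P1 13 — total 58, matching the house size, so no adjustment is needed.
P8 receives 4.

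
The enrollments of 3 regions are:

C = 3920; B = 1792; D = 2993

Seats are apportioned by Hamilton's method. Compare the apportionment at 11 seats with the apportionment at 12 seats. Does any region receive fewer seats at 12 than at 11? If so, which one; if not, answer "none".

none

At 11 seats: C 5, B 2, D 4.
At 12 seats: C 5, B 3, D 4.
No region's allocation decreased.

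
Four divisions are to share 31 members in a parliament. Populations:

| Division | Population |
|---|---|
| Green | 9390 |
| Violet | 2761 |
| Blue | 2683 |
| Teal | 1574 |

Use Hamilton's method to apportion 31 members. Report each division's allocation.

Standard divisor: 16408 ÷ 31 ≈ 529.29.
Standard quotas: Green 17.7407, Violet 5.2164, Blue 5.0691, Teal 2.9738.
Lower quotas: Green 17, Violet 5, Blue 5, Teal 2 (sum 29, leaving 2 seats).
Remainders in descending order: Teal 0.9738, Green 0.7407, Violet 0.2164, Blue 0.0691.
The surplus seats go to Teal, Green.

Green=18, Violet=5, Blue=5, Teal=3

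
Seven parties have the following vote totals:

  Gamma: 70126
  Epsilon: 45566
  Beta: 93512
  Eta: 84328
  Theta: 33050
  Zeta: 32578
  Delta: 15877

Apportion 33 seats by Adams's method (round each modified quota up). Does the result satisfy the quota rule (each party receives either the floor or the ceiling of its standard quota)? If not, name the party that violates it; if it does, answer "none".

Standard quotas: Gamma 6.170, Epsilon 4.009, Beta 8.228, Eta 7.420, Theta 2.908, Zeta 2.867, Delta 1.397.
Adams allocation: Gamma 6, Epsilon 4, Beta 8, Eta 7, Theta 3, Zeta 3, Delta 2.
Every allocation lies between the lower and upper quota.

none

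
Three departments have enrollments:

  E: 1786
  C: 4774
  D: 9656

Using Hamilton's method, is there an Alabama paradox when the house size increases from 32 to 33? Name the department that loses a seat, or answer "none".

E

At 32 seats: E 4, C 9, D 19.
At 33 seats: E 3, C 10, D 20.
E drops from 4 to 3.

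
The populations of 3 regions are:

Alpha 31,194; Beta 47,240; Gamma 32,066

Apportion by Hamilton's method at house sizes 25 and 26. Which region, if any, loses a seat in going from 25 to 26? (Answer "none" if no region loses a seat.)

none

At 25 seats: Alpha 7, Beta 11, Gamma 7.
At 26 seats: Alpha 7, Beta 11, Gamma 8.
No region's allocation decreased.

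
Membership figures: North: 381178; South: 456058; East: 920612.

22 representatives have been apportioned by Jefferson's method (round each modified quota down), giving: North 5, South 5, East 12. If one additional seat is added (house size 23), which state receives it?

Priority for the next seat is population ÷ (current seats + 1).
Priorities: North 63529.667, South 76009.667, East 70816.308.
Highest priority: South.

South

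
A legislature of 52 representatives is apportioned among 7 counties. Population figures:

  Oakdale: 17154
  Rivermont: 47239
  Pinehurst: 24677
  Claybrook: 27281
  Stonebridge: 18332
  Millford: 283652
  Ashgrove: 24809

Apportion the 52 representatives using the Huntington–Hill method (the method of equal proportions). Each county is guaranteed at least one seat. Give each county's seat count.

With divisor 8546: modified quotas Oakdale 2.007, Rivermont 5.528, Pinehurst 2.888, Claybrook 3.192, Stonebridge 2.145, Millford 33.191, Ashgrove 2.903.
Geometric-mean thresholds: Oakdale √(2·3)=2.449, Rivermont √(5·6)=5.477, Pinehurst √(2·3)=2.449, Claybrook √(3·4)=3.464, Stonebridge √(2·3)=2.449, Millford √(33·34)=33.496, Ashgrove √(2·3)=2.449.
Each quota rounded against its threshold gives Oakdale 2, Rivermont 6, Pinehurst 3, Claybrook 3, Stonebridge 2, Millford 33, Ashgrove 3 (total 52).

Oakdale: 2, Rivermont: 6, Pinehurst: 3, Claybrook: 3, Stonebridge: 2, Millford: 33, Ashgrove: 3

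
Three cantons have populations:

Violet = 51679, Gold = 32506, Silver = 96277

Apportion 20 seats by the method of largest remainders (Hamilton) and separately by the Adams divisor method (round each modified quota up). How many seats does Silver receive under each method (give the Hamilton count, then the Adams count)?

Hamilton: Violet 6, Gold 3, Silver 11.
Adams: Violet 6, Gold 4, Silver 10.
Silver gets 11 under Hamilton and 10 under Adams.

11 and 10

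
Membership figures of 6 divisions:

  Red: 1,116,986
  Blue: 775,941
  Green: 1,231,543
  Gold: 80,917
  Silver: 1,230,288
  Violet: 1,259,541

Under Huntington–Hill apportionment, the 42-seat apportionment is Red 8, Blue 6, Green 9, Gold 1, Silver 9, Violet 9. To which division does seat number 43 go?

Violet

Priority for the next seat is population ÷ (√(s·(s+1))).
Priorities: Red 131638.063, Blue 119730.296, Green 129816.031, Gold 57216.959, Silver 129683.742, Violet 132767.279.
Highest priority: Violet.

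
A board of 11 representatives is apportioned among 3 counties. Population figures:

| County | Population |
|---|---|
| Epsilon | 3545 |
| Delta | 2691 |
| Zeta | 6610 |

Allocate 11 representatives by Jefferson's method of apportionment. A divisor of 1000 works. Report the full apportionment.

Epsilon=3, Delta=2, Zeta=6

With modified divisor 1000: modified quotas Epsilon 3.545, Delta 2.691, Zeta 6.610.
Rounding down: Epsilon 3, Delta 2, Zeta 6 (total 11).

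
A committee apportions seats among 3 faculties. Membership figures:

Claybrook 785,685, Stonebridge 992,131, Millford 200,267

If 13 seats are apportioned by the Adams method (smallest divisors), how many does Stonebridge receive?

6

Standard divisor 1978083/13 ≈ 152160.231; standard quotas: Claybrook 5.164, Stonebridge 6.520, Millford 1.316.
Rounding up gives 6, 7, 2 = 15 seats, so the divisor must be adjusted.
With modified divisor 180900: modified quotas Claybrook 4.343, Stonebridge 5.484, Millford 1.107.
Rounding up: Claybrook 5, Stonebridge 6, Millford 2 (total 13).
Stonebridge receives 6.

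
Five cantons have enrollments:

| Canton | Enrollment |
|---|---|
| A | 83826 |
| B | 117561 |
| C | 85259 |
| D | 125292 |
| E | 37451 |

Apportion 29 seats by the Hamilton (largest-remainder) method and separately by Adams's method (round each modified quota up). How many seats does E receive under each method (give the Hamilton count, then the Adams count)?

2 and 3

Hamilton: A 5, B 8, C 6, D 8, E 2.
Adams: A 5, B 7, C 6, D 8, E 3.
E gets 2 under Hamilton and 3 under Adams.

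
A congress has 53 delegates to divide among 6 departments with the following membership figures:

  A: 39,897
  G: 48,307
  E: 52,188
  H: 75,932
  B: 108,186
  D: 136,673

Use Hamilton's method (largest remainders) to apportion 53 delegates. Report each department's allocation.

A 5, G 5, E 6, H 9, B 12, D 16

Total 461183; standard divisor 461183/53 ≈ 8701.566.
Standard quotas: A 4.5850, G 5.5515, E 5.9975, H 8.7262, B 12.4329, D 15.7067.
Lower quotas: A 4, G 5, E 5, H 8, B 12, D 15 (sum 49, leaving 4 seats).
Remainders in descending order: E 0.9975, H 0.7262, D 0.7067, A 0.5850, G 0.5515, B 0.4329.
Largest remainders: E, H, D, A receive the extra seats.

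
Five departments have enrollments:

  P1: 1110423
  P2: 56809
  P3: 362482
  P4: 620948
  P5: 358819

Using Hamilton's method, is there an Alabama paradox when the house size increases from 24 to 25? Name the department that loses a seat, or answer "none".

P2

At 24 seats: P1 11, P2 1, P3 3, P4 6, P5 3.
At 25 seats: P1 11, P2 0, P3 4, P4 6, P5 4.
P2 drops from 1 to 0.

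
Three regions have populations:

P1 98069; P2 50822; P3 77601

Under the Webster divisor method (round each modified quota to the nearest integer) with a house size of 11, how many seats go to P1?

Standard divisor 226492/11 ≈ 20590.182; standard quotas: P1 4.763, P2 2.468, P3 3.769.
Rounding to the nearest integer gives P1 5, P2 2, P3 4 — total 11, matching the house size, so no adjustment is needed.
P1 receives 5.

5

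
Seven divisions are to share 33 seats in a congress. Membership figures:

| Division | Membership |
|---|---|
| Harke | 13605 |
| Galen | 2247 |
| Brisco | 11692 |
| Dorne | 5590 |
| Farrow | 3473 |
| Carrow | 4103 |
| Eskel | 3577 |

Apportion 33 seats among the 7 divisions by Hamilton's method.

Harke: 10, Galen: 2, Brisco: 9, Dorne: 4, Farrow: 2, Carrow: 3, Eskel: 3

Standard divisor: 44287 ÷ 33 ≈ 1342.03.
Standard quotas: Harke 10.1376, Galen 1.6743, Brisco 8.7122, Dorne 4.1653, Farrow 2.5879, Carrow 3.0573, Eskel 2.6654.
Lower quotas: Harke 10, Galen 1, Brisco 8, Dorne 4, Farrow 2, Carrow 3, Eskel 2 (sum 30, leaving 3 seats).
Remainders in descending order: Brisco 0.7122, Galen 0.6743, Eskel 0.6654, Farrow 0.5879, Dorne 0.1653, Harke 0.1376, Carrow 0.0573.
Largest remainders: Brisco, Galen, Eskel receive the extra seats.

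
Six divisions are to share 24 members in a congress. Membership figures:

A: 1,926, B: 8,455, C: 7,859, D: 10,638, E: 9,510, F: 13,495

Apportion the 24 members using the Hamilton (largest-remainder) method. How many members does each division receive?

A=1, B=4, C=4, D=5, E=4, F=6

Standard divisor: 51883 ÷ 24 ≈ 2161.792.
Standard quotas: A 0.8909, B 3.9111, C 3.6354, D 4.9209, E 4.3991, F 6.2425.
Lower quotas: A 0, B 3, C 3, D 4, E 4, F 6 (sum 20, leaving 4 seats).
Remainders in descending order: D 0.9209, B 0.9111, A 0.8909, C 0.6354, E 0.3991, F 0.2425.
Largest remainders: D, B, A, C receive the extra seats.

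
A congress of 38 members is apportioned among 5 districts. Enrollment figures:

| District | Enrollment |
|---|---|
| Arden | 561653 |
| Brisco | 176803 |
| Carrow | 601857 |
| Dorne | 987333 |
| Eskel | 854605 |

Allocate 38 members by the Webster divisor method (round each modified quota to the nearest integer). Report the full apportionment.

Arden=7, Brisco=2, Carrow=7, Dorne=12, Eskel=10

Standard divisor 3182251/38 ≈ 83743.447; standard quotas: Arden 6.707, Brisco 2.111, Carrow 7.187, Dorne 11.790, Eskel 10.205.
Rounding to the nearest integer gives Arden 7, Brisco 2, Carrow 7, Dorne 12, Eskel 10 — total 38, matching the house size, so no adjustment is needed.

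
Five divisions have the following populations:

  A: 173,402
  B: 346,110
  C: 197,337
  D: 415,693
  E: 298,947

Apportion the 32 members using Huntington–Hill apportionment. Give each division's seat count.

A=4; B=8; C=4; D=9; E=7

With divisor 45127: modified quotas A 3.843, B 7.670, C 4.373, D 9.212, E 6.625.
Geometric-mean thresholds: A √(3·4)=3.464, B √(7·8)=7.483, C √(4·5)=4.472, D √(9·10)=9.487, E √(6·7)=6.481.
Each quota rounded against its threshold gives A 4, B 8, C 4, D 9, E 7 (total 32).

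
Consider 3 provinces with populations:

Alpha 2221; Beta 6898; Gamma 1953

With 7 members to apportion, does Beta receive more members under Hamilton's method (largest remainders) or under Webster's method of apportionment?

Webster

Hamilton: Alpha 2, Beta 4, Gamma 1.
Webster: Alpha 1, Beta 5, Gamma 1.
Beta gets 4 under Hamilton and 5 under Webster.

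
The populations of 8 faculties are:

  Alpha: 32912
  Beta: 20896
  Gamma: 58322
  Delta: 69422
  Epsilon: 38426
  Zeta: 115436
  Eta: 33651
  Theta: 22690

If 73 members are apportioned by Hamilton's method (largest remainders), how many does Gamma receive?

11

Standard divisor: 391755 ÷ 73 ≈ 5366.507.
Standard quotas: Alpha 6.1329, Beta 3.8938, Gamma 10.8678, Delta 12.9362, Epsilon 7.1603, Zeta 21.5105, Eta 6.2706, Theta 4.2281.
Lower quotas: Alpha 6, Beta 3, Gamma 10, Delta 12, Epsilon 7, Zeta 21, Eta 6, Theta 4 (sum 69, leaving 4 seats).
Remainders in descending order: Delta 0.9362, Beta 0.8938, Gamma 0.8678, Zeta 0.5105, Eta 0.2706, Theta 0.2281, Epsilon 0.1603, Alpha 0.1329.
The surplus seats go to Delta, Beta, Gamma, Zeta.
Gamma receives 11.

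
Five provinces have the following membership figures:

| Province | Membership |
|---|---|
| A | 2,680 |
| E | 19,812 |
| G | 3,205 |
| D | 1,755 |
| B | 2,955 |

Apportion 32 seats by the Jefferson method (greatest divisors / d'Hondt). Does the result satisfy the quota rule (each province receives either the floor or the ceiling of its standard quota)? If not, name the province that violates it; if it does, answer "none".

Standard quotas: A 2.820, E 20.850, G 3.373, D 1.847, B 3.110.
Jefferson allocation: A 3, E 22, G 3, D 1, B 3.
E has quota 20.850 (lower 20, upper 21) but receives 22 — outside the quota interval.

E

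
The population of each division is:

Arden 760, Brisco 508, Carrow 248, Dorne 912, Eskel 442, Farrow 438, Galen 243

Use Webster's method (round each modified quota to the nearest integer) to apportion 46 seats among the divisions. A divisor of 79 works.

With modified divisor 79: modified quotas Arden 9.620, Brisco 6.430, Carrow 3.139, Dorne 11.544, Eskel 5.595, Farrow 5.544, Galen 3.076.
Rounding to the nearest integer: Arden 10, Brisco 6, Carrow 3, Dorne 12, Eskel 6, Farrow 6, Galen 3 (total 46).

Arden=10; Brisco=6; Carrow=3; Dorne=12; Eskel=6; Farrow=6; Galen=3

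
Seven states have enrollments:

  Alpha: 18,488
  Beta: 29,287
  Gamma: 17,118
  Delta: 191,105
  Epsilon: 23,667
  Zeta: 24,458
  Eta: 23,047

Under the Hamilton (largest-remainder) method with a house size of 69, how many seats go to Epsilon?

The standard divisor is 327170/69 ≈ 4741.594.
Standard quotas: Alpha 3.8991, Beta 6.1766, Gamma 3.6102, Delta 40.3040, Epsilon 4.9914, Zeta 5.1582, Eta 4.8606.
Lower quotas: Alpha 3, Beta 6, Gamma 3, Delta 40, Epsilon 4, Zeta 5, Eta 4 (sum 65, leaving 4 seats).
Remainders in descending order: Epsilon 0.9914, Alpha 0.8991, Eta 0.8606, Gamma 0.6102, Delta 0.3040, Beta 0.1766, Zeta 0.1582.
The surplus seats go to Epsilon, Alpha, Eta, Gamma.
Epsilon receives 5.

5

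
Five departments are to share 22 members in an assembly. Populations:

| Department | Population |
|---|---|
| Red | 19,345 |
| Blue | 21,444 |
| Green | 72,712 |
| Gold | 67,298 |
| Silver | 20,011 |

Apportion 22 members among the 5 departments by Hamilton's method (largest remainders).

Red=2; Blue=2; Green=8; Gold=8; Silver=2

The standard divisor is 200810/22 ≈ 9127.727.
Standard quotas: Red 2.1194, Blue 2.3493, Green 7.9661, Gold 7.3729, Silver 2.1923.
Lower quotas: Red 2, Blue 2, Green 7, Gold 7, Silver 2 (sum 20, leaving 2 seats).
Remainders in descending order: Green 0.9661, Gold 0.3729, Blue 0.3493, Silver 0.1923, Red 0.1194.
The surplus seats go to Green, Gold.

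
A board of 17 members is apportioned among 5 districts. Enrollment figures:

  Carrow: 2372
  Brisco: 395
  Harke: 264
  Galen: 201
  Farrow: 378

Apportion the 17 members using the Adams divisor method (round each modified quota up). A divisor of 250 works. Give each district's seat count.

With modified divisor 250: modified quotas Carrow 9.488, Brisco 1.580, Harke 1.056, Galen 0.804, Farrow 1.512.
Rounding up: Carrow 10, Brisco 2, Harke 2, Galen 1, Farrow 2 (total 17).

Carrow 10, Brisco 2, Harke 2, Galen 1, Farrow 2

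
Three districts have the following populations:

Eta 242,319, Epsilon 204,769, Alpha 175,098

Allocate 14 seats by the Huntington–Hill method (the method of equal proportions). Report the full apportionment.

Eta 5, Epsilon 5, Alpha 4

With divisor 45014: modified quotas Eta 5.383, Epsilon 4.549, Alpha 3.890.
Geometric-mean thresholds: Eta √(5·6)=5.477, Epsilon √(4·5)=4.472, Alpha √(3·4)=3.464.
Each quota rounded against its threshold gives Eta 5, Epsilon 5, Alpha 4 (total 14).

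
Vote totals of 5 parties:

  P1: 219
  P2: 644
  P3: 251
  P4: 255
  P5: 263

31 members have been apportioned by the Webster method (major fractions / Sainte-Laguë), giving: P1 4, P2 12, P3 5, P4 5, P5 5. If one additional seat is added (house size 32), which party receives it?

Priority for the next seat is population ÷ (current seats + 0.5).
Priorities: P1 48.667, P2 51.520, P3 45.636, P4 46.364, P5 47.818.
Highest priority: P2.

P2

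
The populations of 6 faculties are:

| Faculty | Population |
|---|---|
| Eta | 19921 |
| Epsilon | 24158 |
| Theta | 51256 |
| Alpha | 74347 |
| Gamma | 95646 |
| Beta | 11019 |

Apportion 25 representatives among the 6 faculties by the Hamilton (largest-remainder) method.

Eta=2, Epsilon=2, Theta=4, Alpha=7, Gamma=9, Beta=1

Standard divisor: 276347 ÷ 25 ≈ 11053.88.
Standard quotas: Eta 1.8022, Epsilon 2.1855, Theta 4.6369, Alpha 6.7259, Gamma 8.6527, Beta 0.9968.
Lower quotas: Eta 1, Epsilon 2, Theta 4, Alpha 6, Gamma 8, Beta 0 (sum 21, leaving 4 seats).
Remainders in descending order: Beta 0.9968, Eta 0.8022, Alpha 0.7259, Gamma 0.6527, Theta 0.6369, Epsilon 0.1855.
Largest remainders: Beta, Eta, Alpha, Gamma receive the extra seats.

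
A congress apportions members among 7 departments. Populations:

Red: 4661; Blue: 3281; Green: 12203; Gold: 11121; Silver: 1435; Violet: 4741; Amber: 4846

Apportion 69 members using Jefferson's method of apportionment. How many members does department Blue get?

5

Standard divisor 42288/69 ≈ 612.87; standard quotas: Red 7.605, Blue 5.354, Green 19.911, Gold 18.146, Silver 2.341, Violet 7.736, Amber 7.907.
Rounding down gives 7, 5, 19, 18, 2, 7, 7 = 65 seats, so the divisor must be adjusted.
With modified divisor 584.51: modified quotas Red 7.974, Blue 5.613, Green 20.877, Gold 19.026, Silver 2.455, Violet 8.111, Amber 8.291.
Rounding down: Red 7, Blue 5, Green 20, Gold 19, Silver 2, Violet 8, Amber 8 (total 69).
Blue receives 5.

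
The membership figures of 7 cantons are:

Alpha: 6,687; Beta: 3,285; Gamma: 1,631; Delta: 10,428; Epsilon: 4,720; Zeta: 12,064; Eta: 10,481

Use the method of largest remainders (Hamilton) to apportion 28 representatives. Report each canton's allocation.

Total 49296; standard divisor 49296/28 ≈ 1760.571.
Standard quotas: Alpha 3.7982, Beta 1.8659, Gamma 0.9264, Delta 5.9231, Epsilon 2.6809, Zeta 6.8523, Eta 5.9532.
Lower quotas: Alpha 3, Beta 1, Gamma 0, Delta 5, Epsilon 2, Zeta 6, Eta 5 (sum 22, leaving 6 seats).
Remainders in descending order: Eta 0.9532, Gamma 0.9264, Delta 0.9231, Beta 0.8659, Zeta 0.8523, Alpha 0.7982, Epsilon 0.6809.
Largest remainders: Eta, Gamma, Delta, Beta, Zeta, Alpha receive the extra seats.

Alpha: 4; Beta: 2; Gamma: 1; Delta: 6; Epsilon: 2; Zeta: 7; Eta: 6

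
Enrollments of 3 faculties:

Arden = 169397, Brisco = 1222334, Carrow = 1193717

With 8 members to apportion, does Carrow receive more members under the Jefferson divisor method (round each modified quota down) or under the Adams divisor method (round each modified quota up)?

Jefferson

Jefferson: Arden 0, Brisco 4, Carrow 4.
Adams: Arden 1, Brisco 4, Carrow 3.
Carrow gets 4 under Jefferson and 3 under Adams.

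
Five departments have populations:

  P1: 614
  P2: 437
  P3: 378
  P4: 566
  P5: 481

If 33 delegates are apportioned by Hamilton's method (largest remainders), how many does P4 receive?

The standard divisor is 2476/33 ≈ 75.03.
Standard quotas: P1 8.183, P2 5.824, P3 5.038, P4 7.544, P5 6.411.
Lower quotas: P1 8, P2 5, P3 5, P4 7, P5 6 (sum 31, leaving 2 seats).
Remainders in descending order: P2 0.824, P4 0.544, P5 0.411, P1 0.183, P3 0.038.
The surplus seats go to P2, P4.
P4 receives 8.

8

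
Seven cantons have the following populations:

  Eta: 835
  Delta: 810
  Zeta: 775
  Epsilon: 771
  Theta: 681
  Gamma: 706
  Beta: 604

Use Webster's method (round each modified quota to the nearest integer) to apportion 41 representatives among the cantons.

Eta: 7; Delta: 6; Zeta: 6; Epsilon: 6; Theta: 5; Gamma: 6; Beta: 5

Standard divisor 5182/41 ≈ 126.39; standard quotas: Eta 6.607, Delta 6.409, Zeta 6.132, Epsilon 6.100, Theta 5.388, Gamma 5.586, Beta 4.779.
Rounding to the nearest integer gives Eta 7, Delta 6, Zeta 6, Epsilon 6, Theta 5, Gamma 6, Beta 5 — total 41, matching the house size, so no adjustment is needed.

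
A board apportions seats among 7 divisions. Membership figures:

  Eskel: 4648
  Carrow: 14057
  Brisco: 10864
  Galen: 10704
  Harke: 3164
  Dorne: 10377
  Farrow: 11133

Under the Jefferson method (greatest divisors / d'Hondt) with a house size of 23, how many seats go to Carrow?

Standard divisor 64947/23 ≈ 2823.783; standard quotas: Eskel 1.646, Carrow 4.978, Brisco 3.847, Galen 3.791, Harke 1.120, Dorne 3.675, Farrow 3.943.
Rounding down gives 1, 4, 3, 3, 1, 3, 3 = 18 seats, so the divisor must be adjusted.
With modified divisor 2500: modified quotas Eskel 1.859, Carrow 5.623, Brisco 4.346, Galen 4.282, Harke 1.266, Dorne 4.151, Farrow 4.453.
Rounding down: Eskel 1, Carrow 5, Brisco 4, Galen 4, Harke 1, Dorne 4, Farrow 4 (total 23).
Carrow receives 5.

5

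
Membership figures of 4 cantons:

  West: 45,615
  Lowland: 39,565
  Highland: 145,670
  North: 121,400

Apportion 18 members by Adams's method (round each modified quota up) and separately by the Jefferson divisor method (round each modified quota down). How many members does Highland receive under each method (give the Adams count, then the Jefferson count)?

7 and 8

Adams: West 3, Lowland 2, Highland 7, North 6.
Jefferson: West 2, Lowland 2, Highland 8, North 6.
Highland gets 7 under Adams and 8 under Jefferson.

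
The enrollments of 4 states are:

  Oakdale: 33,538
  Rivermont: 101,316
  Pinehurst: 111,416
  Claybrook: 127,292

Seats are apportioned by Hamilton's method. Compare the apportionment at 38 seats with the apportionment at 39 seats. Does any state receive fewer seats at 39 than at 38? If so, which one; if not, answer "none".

Oakdale

At 38 seats: Oakdale 4, Rivermont 10, Pinehurst 11, Claybrook 13.
At 39 seats: Oakdale 3, Rivermont 11, Pinehurst 12, Claybrook 13.
Oakdale drops from 4 to 3.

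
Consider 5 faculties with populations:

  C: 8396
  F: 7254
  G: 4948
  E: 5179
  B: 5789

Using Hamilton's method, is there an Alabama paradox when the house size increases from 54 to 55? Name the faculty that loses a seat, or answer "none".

G

At 54 seats: C 14, F 12, G 9, E 9, B 10.
At 55 seats: C 15, F 13, G 8, E 9, B 10.
G drops from 9 to 8.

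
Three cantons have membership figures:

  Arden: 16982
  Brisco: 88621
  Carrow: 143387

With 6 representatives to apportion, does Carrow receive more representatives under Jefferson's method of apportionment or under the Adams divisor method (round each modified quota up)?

Jefferson: Arden 0, Brisco 2, Carrow 4.
Adams: Arden 1, Brisco 2, Carrow 3.
Carrow gets 4 under Jefferson and 3 under Adams.

Jefferson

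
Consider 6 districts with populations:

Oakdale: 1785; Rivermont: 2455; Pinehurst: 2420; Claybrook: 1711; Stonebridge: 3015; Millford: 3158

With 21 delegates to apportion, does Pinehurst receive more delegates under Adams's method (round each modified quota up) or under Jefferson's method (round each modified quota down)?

Adams: Oakdale 3, Rivermont 4, Pinehurst 3, Claybrook 3, Stonebridge 4, Millford 4.
Jefferson: Oakdale 2, Rivermont 4, Pinehurst 4, Claybrook 2, Stonebridge 4, Millford 5.
Pinehurst gets 3 under Adams and 4 under Jefferson.

Jefferson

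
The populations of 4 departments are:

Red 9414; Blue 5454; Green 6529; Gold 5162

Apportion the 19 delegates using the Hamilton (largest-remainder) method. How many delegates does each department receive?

Total 26559; standard divisor 26559/19 ≈ 1397.842.
Standard quotas: Red 6.7347, Blue 3.9017, Green 4.6708, Gold 3.6928.
Lower quotas: Red 6, Blue 3, Green 4, Gold 3 (sum 16, leaving 3 seats).
Remainders in descending order: Blue 0.9017, Red 0.7347, Gold 0.6928, Green 0.6708.
Largest remainders: Blue, Red, Gold receive the extra seats.

Red=7, Blue=4, Green=4, Gold=4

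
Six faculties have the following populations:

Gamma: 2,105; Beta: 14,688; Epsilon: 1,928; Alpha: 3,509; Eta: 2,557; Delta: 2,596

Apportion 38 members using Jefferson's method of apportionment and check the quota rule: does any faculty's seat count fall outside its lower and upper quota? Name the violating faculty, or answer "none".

Beta

Standard quotas: Gamma 2.921, Beta 20.383, Epsilon 2.676, Alpha 4.870, Eta 3.548, Delta 3.603.
Jefferson allocation: Gamma 3, Beta 22, Epsilon 2, Alpha 5, Eta 3, Delta 3.
Beta has quota 20.383 (lower 20, upper 21) but receives 22 — outside the quota interval.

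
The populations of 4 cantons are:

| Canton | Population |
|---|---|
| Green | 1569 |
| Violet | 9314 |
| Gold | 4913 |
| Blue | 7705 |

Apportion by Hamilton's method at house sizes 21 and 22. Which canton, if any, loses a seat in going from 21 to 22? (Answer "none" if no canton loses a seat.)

Green

At 21 seats: Green 2, Violet 8, Gold 4, Blue 7.
At 22 seats: Green 1, Violet 9, Gold 5, Blue 7.
Green drops from 2 to 1.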